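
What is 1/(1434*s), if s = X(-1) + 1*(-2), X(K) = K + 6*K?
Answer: -1/12906 ≈ -7.7483e-5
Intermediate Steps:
X(K) = 7*K
s = -9 (s = 7*(-1) + 1*(-2) = -7 - 2 = -9)
1/(1434*s) = 1/(1434*(-9)) = 1/(-12906) = -1/12906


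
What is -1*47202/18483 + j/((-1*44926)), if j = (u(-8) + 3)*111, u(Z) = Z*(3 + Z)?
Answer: -736272137/276789086 ≈ -2.6600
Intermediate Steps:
j = 4773 (j = (-8*(3 - 8) + 3)*111 = (-8*(-5) + 3)*111 = (40 + 3)*111 = 43*111 = 4773)
-1*47202/18483 + j/((-1*44926)) = -1*47202/18483 + 4773/((-1*44926)) = -47202*1/18483 + 4773/(-44926) = -15734/6161 + 4773*(-1/44926) = -15734/6161 - 4773/44926 = -736272137/276789086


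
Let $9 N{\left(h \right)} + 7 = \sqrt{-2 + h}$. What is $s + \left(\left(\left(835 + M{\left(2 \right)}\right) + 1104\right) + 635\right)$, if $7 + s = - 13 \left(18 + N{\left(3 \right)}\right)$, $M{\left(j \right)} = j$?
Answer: $\frac{7031}{3} \approx 2343.7$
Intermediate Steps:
$N{\left(h \right)} = - \frac{7}{9} + \frac{\sqrt{-2 + h}}{9}$
$s = - \frac{697}{3}$ ($s = -7 - 13 \left(18 - \left(\frac{7}{9} - \frac{\sqrt{-2 + 3}}{9}\right)\right) = -7 - 13 \left(18 - \left(\frac{7}{9} - \frac{\sqrt{1}}{9}\right)\right) = -7 - 13 \left(18 + \left(- \frac{7}{9} + \frac{1}{9} \cdot 1\right)\right) = -7 - 13 \left(18 + \left(- \frac{7}{9} + \frac{1}{9}\right)\right) = -7 - 13 \left(18 - \frac{2}{3}\right) = -7 - \frac{676}{3} = - \frac{697}{3} \approx -232.33$)
$s + \left(\left(\left(835 + M{\left(2 \right)}\right) + 1104\right) + 635\right) = - \frac{697}{3} + \left(\left(\left(835 + 2\right) + 1104\right) + 635\right) = - \frac{697}{3} + \left(\left(837 + 1104\right) + 635\right) = - \frac{697}{3} + \left(1941 + 635\right) = - \frac{697}{3} + 2576 = \frac{7031}{3}$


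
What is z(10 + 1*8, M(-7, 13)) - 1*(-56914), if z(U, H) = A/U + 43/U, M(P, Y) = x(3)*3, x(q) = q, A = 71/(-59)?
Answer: 3358063/59 ≈ 56916.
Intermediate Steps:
A = -71/59 (A = 71*(-1/59) = -71/59 ≈ -1.2034)
M(P, Y) = 9 (M(P, Y) = 3*3 = 9)
z(U, H) = 2466/(59*U) (z(U, H) = -71/(59*U) + 43/U = 2466/(59*U))
z(10 + 1*8, M(-7, 13)) - 1*(-56914) = 2466/(59*(10 + 1*8)) - 1*(-56914) = 2466/(59*(10 + 8)) + 56914 = (2466/59)/18 + 56914 = (2466/59)*(1/18) + 56914 = 137/59 + 56914 = 3358063/59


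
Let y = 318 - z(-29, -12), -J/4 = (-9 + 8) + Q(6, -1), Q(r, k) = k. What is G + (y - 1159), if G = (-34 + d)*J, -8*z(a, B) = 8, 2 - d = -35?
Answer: -816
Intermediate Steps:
d = 37 (d = 2 - 1*(-35) = 2 + 35 = 37)
z(a, B) = -1 (z(a, B) = -⅛*8 = -1)
J = 8 (J = -4*((-9 + 8) - 1) = -4*(-1 - 1) = -4*(-2) = 8)
G = 24 (G = (-34 + 37)*8 = 3*8 = 24)
y = 319 (y = 318 - 1*(-1) = 318 + 1 = 319)
G + (y - 1159) = 24 + (319 - 1159) = 24 - 840 = -816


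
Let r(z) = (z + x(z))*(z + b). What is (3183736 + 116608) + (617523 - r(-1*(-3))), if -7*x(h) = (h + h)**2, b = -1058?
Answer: 27409244/7 ≈ 3.9156e+6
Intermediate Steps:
x(h) = -4*h**2/7 (x(h) = -(h + h)**2/7 = -4*h**2/7)
r(z) = (-1058 + z)*(z - 4*z**2/7) (r(z) = (z - 4*z**2/7)*(z - 1058) = (z - 4*z**2/7)*(-1058 + z) = (-1058 + z)*(z - 4*z**2/7))
(3183736 + 116608) + (617523 - r(-1*(-3))) = (3183736 + 116608) + (617523 - (-1*(-3))*(-7406 - 4*(-1*(-3))**2 + 4239*(-1*(-3)))/7) = 3300344 + (617523 - 3*(-7406 - 4*3**2 + 4239*3)/7) = 3300344 + (617523 - 3*(-7406 - 4*9 + 12717)/7) = 3300344 + (617523 - 3*(-7406 - 36 + 12717)/7) = 3300344 + (617523 - 3*5275/7) = 3300344 + (617523 - 1*15825/7) = 3300344 + (617523 - 15825/7) = 3300344 + 4306836/7 = 27409244/7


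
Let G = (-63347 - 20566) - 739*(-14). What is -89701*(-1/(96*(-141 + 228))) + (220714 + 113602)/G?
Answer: 3806826235/614431584 ≈ 6.1957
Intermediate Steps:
G = -73567 (G = -83913 + 10346 = -73567)
-89701*(-1/(96*(-141 + 228))) + (220714 + 113602)/G = -89701*(-1/(96*(-141 + 228))) + (220714 + 113602)/(-73567) = -89701/(87*(-96)) + 334316*(-1/73567) = -89701/(-8352) - 334316/73567 = -89701*(-1/8352) - 334316/73567 = 89701/8352 - 334316/73567 = 3806826235/614431584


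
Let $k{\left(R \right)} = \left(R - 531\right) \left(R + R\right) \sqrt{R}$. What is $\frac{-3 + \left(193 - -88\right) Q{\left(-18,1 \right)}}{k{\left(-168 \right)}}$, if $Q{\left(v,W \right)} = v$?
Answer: $\frac{241 i \sqrt{42}}{939456} \approx 0.0016625 i$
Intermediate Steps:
$k{\left(R \right)} = 2 R^{\frac{3}{2}} \left(-531 + R\right)$ ($k{\left(R \right)} = \left(-531 + R\right) 2 R \sqrt{R} = 2 R \left(-531 + R\right) \sqrt{R} = 2 R^{\frac{3}{2}} \left(-531 + R\right)$)
$\frac{-3 + \left(193 - -88\right) Q{\left(-18,1 \right)}}{k{\left(-168 \right)}} = \frac{-3 + \left(193 - -88\right) \left(-18\right)}{2 \left(-168\right)^{\frac{3}{2}} \left(-531 - 168\right)} = \frac{-3 + \left(193 + 88\right) \left(-18\right)}{2 \left(- 336 i \sqrt{42}\right) \left(-699\right)} = \frac{-3 + 281 \left(-18\right)}{469728 i \sqrt{42}} = \left(-3 - 5058\right) \left(- \frac{i \sqrt{42}}{19728576}\right) = - 5061 \left(- \frac{i \sqrt{42}}{19728576}\right) = \frac{241 i \sqrt{42}}{939456}$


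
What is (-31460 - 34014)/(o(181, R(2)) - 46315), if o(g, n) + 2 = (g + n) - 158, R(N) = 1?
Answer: 65474/46293 ≈ 1.4143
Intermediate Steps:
o(g, n) = -160 + g + n (o(g, n) = -2 + ((g + n) - 158) = -2 + (-158 + g + n) = -160 + g + n)
(-31460 - 34014)/(o(181, R(2)) - 46315) = (-31460 - 34014)/((-160 + 181 + 1) - 46315) = -65474/(22 - 46315) = -65474/(-46293) = -65474*(-1/46293) = 65474/46293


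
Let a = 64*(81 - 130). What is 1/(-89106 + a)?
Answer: -1/92242 ≈ -1.0841e-5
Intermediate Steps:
a = -3136 (a = 64*(-49) = -3136)
1/(-89106 + a) = 1/(-89106 - 3136) = 1/(-92242) = -1/92242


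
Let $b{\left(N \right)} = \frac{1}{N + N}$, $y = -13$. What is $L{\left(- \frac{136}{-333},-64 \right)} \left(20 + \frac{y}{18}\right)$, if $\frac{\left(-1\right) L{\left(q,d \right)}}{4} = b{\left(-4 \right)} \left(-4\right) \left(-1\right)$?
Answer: $\frac{347}{9} \approx 38.556$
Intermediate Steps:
$b{\left(N \right)} = \frac{1}{2 N}$
$L{\left(q,d \right)} = 2$ ($L{\left(q,d \right)} = - 4 \frac{1}{2 \left(-4\right)} \left(-4\right) \left(-1\right) = - 4 \cdot \frac{1}{2} \left(- \frac{1}{4}\right) \left(-4\right) \left(-1\right) = - 4 \left(- \frac{1}{8}\right) \left(-4\right) \left(-1\right) = - 4 \cdot \frac{1}{2} \left(-1\right) = \left(-4\right) \left(- \frac{1}{2}\right) = 2$)
$L{\left(- \frac{136}{-333},-64 \right)} \left(20 + \frac{y}{18}\right) = 2 \left(20 - \frac{13}{18}\right) = 2 \cdot \frac{347}{18} = \frac{347}{9}$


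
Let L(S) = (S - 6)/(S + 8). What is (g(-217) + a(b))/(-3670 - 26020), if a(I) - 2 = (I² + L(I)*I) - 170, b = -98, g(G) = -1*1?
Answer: -419479/1336050 ≈ -0.31397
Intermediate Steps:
g(G) = -1
L(S) = (-6 + S)/(8 + S)
a(I) = -168 + I² + I*(-6 + I)/(8 + I) (a(I) = 2 + ((I² + ((-6 + I)/(8 + I))*I) - 170) = 2 + ((I² + I*(-6 + I)/(8 + I)) - 170) = 2 + (-170 + I² + I*(-6 + I)/(8 + I)) = -168 + I² + I*(-6 + I)/(8 + I))
(g(-217) + a(b))/(-3670 - 26020) = (-1 + (-98*(-6 - 98) + (-168 + (-98)²)*(8 - 98))/(8 - 98))/(-3670 - 26020) = (-1 + (-98*(-104) + (-168 + 9604)*(-90))/(-90))/(-29690) = (-1 - (10192 + 9436*(-90))/90)*(-1/29690) = (-1 - (10192 - 849240)/90)*(-1/29690) = (-1 - 1/90*(-839048))*(-1/29690) = (-1 + 419524/45)*(-1/29690) = (419479/45)*(-1/29690) = -419479/1336050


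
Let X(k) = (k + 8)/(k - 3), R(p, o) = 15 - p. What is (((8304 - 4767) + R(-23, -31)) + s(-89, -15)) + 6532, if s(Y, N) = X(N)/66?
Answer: 12007123/1188 ≈ 10107.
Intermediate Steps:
X(k) = (8 + k)/(-3 + k)
s(Y, N) = (8 + N)/(66*(-3 + N)) (s(Y, N) = ((8 + N)/(-3 + N))/66 = ((8 + N)/(-3 + N))*(1/66) = (8 + N)/(66*(-3 + N)))
(((8304 - 4767) + R(-23, -31)) + s(-89, -15)) + 6532 = (((8304 - 4767) + (15 - 1*(-23))) + (8 - 15)/(66*(-3 - 15))) + 6532 = ((3537 + (15 + 23)) + (1/66)*(-7)/(-18)) + 6532 = ((3537 + 38) + (1/66)*(-1/18)*(-7)) + 6532 = (3575 + 7/1188) + 6532 = 4247107/1188 + 6532 = 12007123/1188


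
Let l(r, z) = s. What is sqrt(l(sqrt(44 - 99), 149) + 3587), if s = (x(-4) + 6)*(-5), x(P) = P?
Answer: 7*sqrt(73) ≈ 59.808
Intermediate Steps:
s = -10 (s = (-4 + 6)*(-5) = 2*(-5) = -10)
l(r, z) = -10
sqrt(l(sqrt(44 - 99), 149) + 3587) = sqrt(-10 + 3587) = sqrt(3577) = 7*sqrt(73)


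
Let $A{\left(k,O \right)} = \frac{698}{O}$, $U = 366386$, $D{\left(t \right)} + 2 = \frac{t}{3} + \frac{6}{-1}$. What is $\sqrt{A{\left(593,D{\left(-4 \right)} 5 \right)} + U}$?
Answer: $\frac{\sqrt{1795218110}}{70} \approx 605.29$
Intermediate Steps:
$D{\left(t \right)} = -8 + \frac{t}{3}$ ($D{\left(t \right)} = -2 + \left(\frac{t}{3} + \frac{6}{-1}\right) = -2 + \left(t \frac{1}{3} + 6 \left(-1\right)\right) = -2 + \left(\frac{t}{3} - 6\right) = -2 + \left(-6 + \frac{t}{3}\right) = -8 + \frac{t}{3}$)
$\sqrt{A{\left(593,D{\left(-4 \right)} 5 \right)} + U} = \sqrt{\frac{698}{\left(-8 + \frac{1}{3} \left(-4\right)\right) 5} + 366386} = \sqrt{\frac{698}{\left(-8 - \frac{4}{3}\right) 5} + 366386} = \sqrt{\frac{698}{\left(- \frac{28}{3}\right) 5} + 366386} = \sqrt{\frac{698}{- \frac{140}{3}} + 366386} = \sqrt{698 \left(- \frac{3}{140}\right) + 366386} = \sqrt{- \frac{1047}{70} + 366386} = \sqrt{\frac{25645973}{70}} = \frac{\sqrt{1795218110}}{70}$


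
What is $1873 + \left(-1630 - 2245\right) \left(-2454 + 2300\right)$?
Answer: $598623$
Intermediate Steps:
$1873 + \left(-1630 - 2245\right) \left(-2454 + 2300\right) = 1873 - -596750 = 1873 + 596750 = 598623$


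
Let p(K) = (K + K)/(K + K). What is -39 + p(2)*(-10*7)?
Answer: -109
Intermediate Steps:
p(K) = 1 (p(K) = (2*K)/((2*K)) = (2*K)*(1/(2*K)) = 1)
-39 + p(2)*(-10*7) = -39 + 1*(-10*7) = -39 + 1*(-70) = -39 - 70 = -109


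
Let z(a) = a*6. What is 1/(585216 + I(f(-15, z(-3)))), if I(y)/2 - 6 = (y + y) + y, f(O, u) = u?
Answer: 1/585120 ≈ 1.7091e-6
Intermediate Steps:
z(a) = 6*a
I(y) = 12 + 6*y (I(y) = 12 + 2*((y + y) + y) = 12 + 2*(2*y + y) = 12 + 2*(3*y) = 12 + 6*y)
1/(585216 + I(f(-15, z(-3)))) = 1/(585216 + (12 + 6*(6*(-3)))) = 1/(585216 + (12 + 6*(-18))) = 1/(585216 + (12 - 108)) = 1/(585216 - 96) = 1/585120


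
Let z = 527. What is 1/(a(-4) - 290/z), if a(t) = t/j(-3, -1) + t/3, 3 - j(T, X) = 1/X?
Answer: -1581/4559 ≈ -0.34679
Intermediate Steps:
j(T, X) = 3 - 1/X
a(t) = 7*t/12 (a(t) = t/(3 - 1/(-1)) + t/3 = t/(3 - 1*(-1)) + t*(1/3) = t/(3 + 1) + t/3 = t/4 + t/3 = 7*t/12)
1/(a(-4) - 290/z) = 1/((7/12)*(-4) - 290/527) = 1/(-7/3 - 290*1/527) = 1/(-7/3 - 290/527) = 1/(-4559/1581) = -1581/4559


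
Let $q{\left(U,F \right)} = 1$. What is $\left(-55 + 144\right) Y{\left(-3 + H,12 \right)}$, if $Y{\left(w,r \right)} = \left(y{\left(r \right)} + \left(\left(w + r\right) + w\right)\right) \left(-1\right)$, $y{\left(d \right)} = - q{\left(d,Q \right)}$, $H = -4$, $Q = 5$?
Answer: $267$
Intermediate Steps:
$y{\left(d \right)} = -1$ ($y{\left(d \right)} = \left(-1\right) 1 = -1$)
$Y{\left(w,r \right)} = 1 - r - 2 w$ ($Y{\left(w,r \right)} = \left(-1 + \left(\left(w + r\right) + w\right)\right) \left(-1\right) = \left(-1 + \left(\left(r + w\right) + w\right)\right) \left(-1\right) = \left(-1 + \left(r + 2 w\right)\right) \left(-1\right) = \left(-1 + r + 2 w\right) \left(-1\right) = 1 - r - 2 w$)
$\left(-55 + 144\right) Y{\left(-3 + H,12 \right)} = \left(-55 + 144\right) \left(1 - 12 - 2 \left(-3 - 4\right)\right) = 89 \left(1 - 12 - -14\right) = 89 \left(1 - 12 + 14\right) = 89 \cdot 3 = 267$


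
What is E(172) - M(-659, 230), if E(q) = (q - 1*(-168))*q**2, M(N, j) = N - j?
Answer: 10059449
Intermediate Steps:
E(q) = q**2*(168 + q) (E(q) = (q + 168)*q**2 = (168 + q)*q**2 = q**2*(168 + q))
E(172) - M(-659, 230) = 172**2*(168 + 172) - (-659 - 1*230) = 29584*340 - (-659 - 230) = 10058560 - 1*(-889) = 10058560 + 889 = 10059449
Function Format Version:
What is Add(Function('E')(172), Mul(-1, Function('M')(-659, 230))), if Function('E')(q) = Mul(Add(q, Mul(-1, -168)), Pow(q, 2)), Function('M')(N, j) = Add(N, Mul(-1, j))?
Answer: 10059449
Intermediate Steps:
Function('E')(q) = Mul(Pow(q, 2), Add(168, q)) (Function('E')(q) = Mul(Add(q, 168), Pow(q, 2)) = Mul(Add(168, q), Pow(q, 2)) = Mul(Pow(q, 2), Add(168, q)))
Add(Function('E')(172), Mul(-1, Function('M')(-659, 230))) = Add(Mul(Pow(172, 2), Add(168, 172)), Mul(-1, Add(-659, Mul(-1, 230)))) = Add(Mul(29584, 340), Mul(-1, Add(-659, -230))) = Add(10058560, Mul(-1, -889)) = Add(10058560, 889) = 10059449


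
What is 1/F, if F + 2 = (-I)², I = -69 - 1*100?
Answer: 1/28559 ≈ 3.5015e-5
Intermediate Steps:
I = -169 (I = -69 - 100 = -169)
F = 28559 (F = -2 + (-1*(-169))² = -2 + 169² = -2 + 28561 = 28559)
1/F = 1/28559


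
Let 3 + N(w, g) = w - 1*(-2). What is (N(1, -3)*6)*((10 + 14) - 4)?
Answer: 0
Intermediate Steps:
N(w, g) = -1 + w (N(w, g) = -3 + (w - 1*(-2)) = -3 + (w + 2) = -3 + (2 + w) = -1 + w)
(N(1, -3)*6)*((10 + 14) - 4) = ((-1 + 1)*6)*((10 + 14) - 4) = (0*6)*(24 - 4) = 0*20 = 0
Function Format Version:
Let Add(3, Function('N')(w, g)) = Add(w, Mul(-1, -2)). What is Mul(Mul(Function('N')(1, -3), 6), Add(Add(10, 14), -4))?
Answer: 0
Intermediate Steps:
Function('N')(w, g) = Add(-1, w) (Function('N')(w, g) = Add(-3, Add(w, Mul(-1, -2))) = Add(-3, Add(w, 2)) = Add(-3, Add(2, w)) = Add(-1, w))
Mul(Mul(Function('N')(1, -3), 6), Add(Add(10, 14), -4)) = Mul(Mul(Add(-1, 1), 6), Add(Add(10, 14), -4)) = Mul(Mul(0, 6), Add(24, -4)) = Mul(0, 20) = 0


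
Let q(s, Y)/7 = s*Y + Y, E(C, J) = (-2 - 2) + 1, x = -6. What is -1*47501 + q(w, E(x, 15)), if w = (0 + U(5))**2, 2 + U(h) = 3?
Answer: -47543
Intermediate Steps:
U(h) = 1 (U(h) = -2 + 3 = 1)
E(C, J) = -3 (E(C, J) = -4 + 1 = -3)
w = 1 (w = (0 + 1)**2 = 1**2 = 1)
q(s, Y) = 7*Y + 7*Y*s (q(s, Y) = 7*(s*Y + Y) = 7*(Y*s + Y) = 7*(Y + Y*s) = 7*Y + 7*Y*s)
-1*47501 + q(w, E(x, 15)) = -1*47501 + 7*(-3)*(1 + 1) = -47501 + 7*(-3)*2 = -47501 - 42 = -47543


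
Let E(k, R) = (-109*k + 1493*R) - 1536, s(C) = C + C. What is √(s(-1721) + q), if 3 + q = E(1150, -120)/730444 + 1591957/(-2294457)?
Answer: I*√118339879472537749840770/5860043178 ≈ 58.704*I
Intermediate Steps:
s(C) = 2*C
E(k, R) = -1536 - 109*k + 1493*R
q = -24101265289/5860043178 (q = -3 + ((-1536 - 109*1150 + 1493*(-120))/730444 + 1591957/(-2294457)) = -3 + ((-1536 - 125350 - 179160)*(1/730444) + 1591957*(-1/2294457)) = -3 + (-306046*1/730444 - 1591957/2294457) = -3 + (-11771/28094 - 1591957/2294457) = -3 - 6521135755/5860043178 = -24101265289/5860043178 ≈ -4.1128)
√(s(-1721) + q) = √(2*(-1721) - 24101265289/5860043178) = √(-3442 - 24101265289/5860043178) = √(-20194369883965/5860043178) = I*√118339879472537749840770/5860043178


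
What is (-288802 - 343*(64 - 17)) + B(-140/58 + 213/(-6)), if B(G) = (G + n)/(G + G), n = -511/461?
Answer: -618223630817/2027478 ≈ -3.0492e+5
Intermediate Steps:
n = -511/461 (n = -511*1/461 = -511/461 ≈ -1.1085)
B(G) = (-511/461 + G)/(2*G) (B(G) = (G - 511/461)/(G + G) = (-511/461 + G)/((2*G)) = (-511/461 + G)*(1/(2*G)) = (-511/461 + G)/(2*G))
(-288802 - 343*(64 - 17)) + B(-140/58 + 213/(-6)) = (-288802 - 343*(64 - 17)) + (-511 + 461*(-140/58 + 213/(-6)))/(922*(-140/58 + 213/(-6))) = (-288802 - 343*47) + (-511 + 461*(-140*1/58 + 213*(-⅙)))/(922*(-140*1/58 + 213*(-⅙))) = (-288802 - 16121) + (-511 + 461*(-70/29 - 71/2))/(922*(-70/29 - 71/2)) = -304923 + (-511 + 461*(-2199/58))/(922*(-2199/58)) = -304923 + (1/922)*(-58/2199)*(-511 - 1013739/58) = -304923 + (1/922)*(-58/2199)*(-1043377/58) = -304923 + 1043377/2027478 = -618223630817/2027478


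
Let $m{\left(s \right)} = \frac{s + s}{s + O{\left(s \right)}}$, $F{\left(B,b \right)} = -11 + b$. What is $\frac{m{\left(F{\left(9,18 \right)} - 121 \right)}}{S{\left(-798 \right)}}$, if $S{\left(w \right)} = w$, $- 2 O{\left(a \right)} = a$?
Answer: $- \frac{2}{399} \approx -0.0050125$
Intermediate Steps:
$O{\left(a \right)} = - \frac{a}{2}$
$m{\left(s \right)} = 4$ ($m{\left(s \right)} = \frac{s + s}{s - \frac{s}{2}} = \frac{2 s}{\frac{1}{2} s} = 2 s \frac{2}{s} = 4$)
$\frac{m{\left(F{\left(9,18 \right)} - 121 \right)}}{S{\left(-798 \right)}} = \frac{4}{-798} = 4 \left(- \frac{1}{798}\right) = - \frac{2}{399}$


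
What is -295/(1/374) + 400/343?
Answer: -37842790/343 ≈ -1.1033e+5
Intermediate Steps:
-295/(1/374) + 400/343 = -295/1/374 + 400*(1/343) = -295*374 + 400/343 = -110330 + 400/343 = -37842790/343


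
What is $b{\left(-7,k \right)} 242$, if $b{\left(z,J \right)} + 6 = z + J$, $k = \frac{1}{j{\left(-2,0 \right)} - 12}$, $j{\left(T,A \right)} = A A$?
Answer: $- \frac{18997}{6} \approx -3166.2$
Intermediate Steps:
$j{\left(T,A \right)} = A^{2}$
$k = - \frac{1}{12}$ ($k = \frac{1}{0^{2} - 12} = \frac{1}{0 - 12} = \frac{1}{-12} = - \frac{1}{12} \approx -0.083333$)
$b{\left(z,J \right)} = -6 + J + z$ ($b{\left(z,J \right)} = -6 + \left(z + J\right) = -6 + \left(J + z\right) = -6 + J + z$)
$b{\left(-7,k \right)} 242 = \left(-6 - \frac{1}{12} - 7\right) 242 = \left(- \frac{157}{12}\right) 242 = - \frac{18997}{6}$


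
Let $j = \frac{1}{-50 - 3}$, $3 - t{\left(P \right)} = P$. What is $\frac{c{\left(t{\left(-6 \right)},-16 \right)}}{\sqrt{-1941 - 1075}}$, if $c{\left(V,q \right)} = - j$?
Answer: $- \frac{i \sqrt{754}}{79924} \approx - 0.00034356 i$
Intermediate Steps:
$t{\left(P \right)} = 3 - P$
$j = - \frac{1}{53}$ ($j = \frac{1}{-53} = - \frac{1}{53} \approx -0.018868$)
$c{\left(V,q \right)} = \frac{1}{53}$ ($c{\left(V,q \right)} = \left(-1\right) \left(- \frac{1}{53}\right) = \frac{1}{53}$)
$\frac{c{\left(t{\left(-6 \right)},-16 \right)}}{\sqrt{-1941 - 1075}} = \frac{1}{53 \sqrt{-1941 - 1075}} = \frac{1}{53 \sqrt{-3016}} = \frac{1}{53 \cdot 2 i \sqrt{754}} = \frac{\left(- \frac{1}{1508}\right) i \sqrt{754}}{53} = - \frac{i \sqrt{754}}{79924}$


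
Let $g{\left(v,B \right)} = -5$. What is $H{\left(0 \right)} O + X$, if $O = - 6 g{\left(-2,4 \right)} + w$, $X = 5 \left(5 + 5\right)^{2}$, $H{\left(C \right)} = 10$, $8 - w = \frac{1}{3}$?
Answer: $\frac{2630}{3} \approx 876.67$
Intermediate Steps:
$w = \frac{23}{3}$ ($w = 8 - \frac{1}{3} = \frac{23}{3} \approx 7.6667$)
$X = 500$ ($X = 5 \cdot 10^{2} = 5 \cdot 100 = 500$)
$O = \frac{113}{3}$ ($O = \left(-6\right) \left(-5\right) + \frac{23}{3} = 30 + \frac{23}{3} = \frac{113}{3} \approx 37.667$)
$H{\left(0 \right)} O + X = 10 \cdot \frac{113}{3} + 500 = \frac{1130}{3} + 500 = \frac{2630}{3}$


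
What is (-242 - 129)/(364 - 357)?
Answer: -53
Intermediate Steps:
(-242 - 129)/(364 - 357) = -371/7 = -371*1/7 = -53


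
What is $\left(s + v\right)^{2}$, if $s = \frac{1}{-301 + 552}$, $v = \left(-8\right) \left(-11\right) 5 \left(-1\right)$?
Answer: $\frac{12196772721}{63001} \approx 1.936 \cdot 10^{5}$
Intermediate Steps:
$v = -440$ ($v = 88 \left(-5\right) = -440$)
$s = \frac{1}{251} \approx 0.0039841$
$\left(s + v\right)^{2} = \left(\frac{1}{251} - 440\right)^{2} = \left(- \frac{110439}{251}\right)^{2} = \frac{12196772721}{63001}$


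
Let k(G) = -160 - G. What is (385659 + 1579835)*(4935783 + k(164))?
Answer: 9700615051746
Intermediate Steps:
(385659 + 1579835)*(4935783 + k(164)) = (385659 + 1579835)*(4935783 + (-160 - 1*164)) = 1965494*(4935783 + (-160 - 164)) = 1965494*(4935783 - 324) = 1965494*4935459 = 9700615051746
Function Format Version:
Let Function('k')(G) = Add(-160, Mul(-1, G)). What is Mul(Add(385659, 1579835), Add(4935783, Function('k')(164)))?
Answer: 9700615051746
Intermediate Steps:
Mul(Add(385659, 1579835), Add(4935783, Function('k')(164))) = Mul(Add(385659, 1579835), Add(4935783, Add(-160, Mul(-1, 164)))) = Mul(1965494, Add(4935783, Add(-160, -164))) = Mul(1965494, Add(4935783, -324)) = Mul(1965494, 4935459) = 9700615051746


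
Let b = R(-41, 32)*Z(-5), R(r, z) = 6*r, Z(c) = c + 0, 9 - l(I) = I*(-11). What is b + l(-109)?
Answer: 40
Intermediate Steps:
l(I) = 9 + 11*I (l(I) = 9 - I*(-11) = 9 - (-11)*I = 9 + 11*I)
Z(c) = c
b = 1230 (b = (6*(-41))*(-5) = -246*(-5) = 1230)
b + l(-109) = 1230 + (9 + 11*(-109)) = 1230 + (9 - 1199) = 1230 - 1190 = 40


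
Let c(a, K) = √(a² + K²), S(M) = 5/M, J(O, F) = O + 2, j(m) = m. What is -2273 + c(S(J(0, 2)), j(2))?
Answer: -2273 + √41/2 ≈ -2269.8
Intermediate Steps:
J(O, F) = 2 + O
c(a, K) = √(K² + a²)
-2273 + c(S(J(0, 2)), j(2)) = -2273 + √(2² + (5/(2 + 0))²) = -2273 + √(4 + (5/2)²) = -2273 + √(4 + 25/4) = -2273 + √(41/4) = -2273 + √41/2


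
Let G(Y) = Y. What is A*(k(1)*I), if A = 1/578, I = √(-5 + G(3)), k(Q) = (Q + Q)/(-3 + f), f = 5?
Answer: I*√2/578 ≈ 0.0024467*I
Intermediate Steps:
k(Q) = Q (k(Q) = (Q + Q)/(-3 + 5) = (2*Q)/2 = (2*Q)*(½) = Q)
I = I*√2 (I = √(-5 + 3) = √(-2) = I*√2 ≈ 1.4142*I)
A = 1/578 ≈ 0.0017301
A*(k(1)*I) = (1*(I*√2))/578 = (I*√2)/578 = I*√2/578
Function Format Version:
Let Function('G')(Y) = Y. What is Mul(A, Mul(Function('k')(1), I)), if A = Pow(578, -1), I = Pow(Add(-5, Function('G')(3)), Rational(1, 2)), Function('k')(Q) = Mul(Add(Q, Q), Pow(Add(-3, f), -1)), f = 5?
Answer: Mul(Rational(1, 578), I, Pow(2, Rational(1, 2))) ≈ Mul(0.0024467, I)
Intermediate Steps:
Function('k')(Q) = Q (Function('k')(Q) = Mul(Add(Q, Q), Pow(Add(-3, 5), -1)) = Mul(Mul(2, Q), Pow(2, -1)) = Mul(Mul(2, Q), Rational(1, 2)) = Q)
I = Mul(I, Pow(2, Rational(1, 2))) (I = Pow(Add(-5, 3), Rational(1, 2)) = Pow(-2, Rational(1, 2)) = Mul(I, Pow(2, Rational(1, 2))) ≈ Mul(1.4142, I))
A = Rational(1, 578) ≈ 0.0017301
Mul(A, Mul(Function('k')(1), I)) = Mul(Rational(1, 578), Mul(1, Mul(I, Pow(2, Rational(1, 2))))) = Mul(Rational(1, 578), Mul(I, Pow(2, Rational(1, 2)))) = Mul(Rational(1, 578), I, Pow(2, Rational(1, 2)))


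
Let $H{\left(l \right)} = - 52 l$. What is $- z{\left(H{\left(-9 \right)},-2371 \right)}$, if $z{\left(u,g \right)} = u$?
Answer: $-468$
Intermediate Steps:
$- z{\left(H{\left(-9 \right)},-2371 \right)} = - \left(-52\right) \left(-9\right) = \left(-1\right) 468 = -468$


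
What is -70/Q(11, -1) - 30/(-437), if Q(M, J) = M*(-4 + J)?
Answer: 6448/4807 ≈ 1.3414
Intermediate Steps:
-70/Q(11, -1) - 30/(-437) = -70*1/(11*(-4 - 1)) - 30/(-437) = -70/(11*(-5)) - 30*(-1/437) = -70/(-55) + 30/437 = -70*(-1/55) + 30/437 = 14/11 + 30/437 = 6448/4807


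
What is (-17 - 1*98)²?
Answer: 13225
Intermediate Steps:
(-17 - 1*98)² = (-17 - 98)² = (-115)² = 13225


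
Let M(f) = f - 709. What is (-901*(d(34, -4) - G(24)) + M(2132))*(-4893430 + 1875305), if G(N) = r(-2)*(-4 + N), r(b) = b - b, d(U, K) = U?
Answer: 88162449375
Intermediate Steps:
M(f) = -709 + f
r(b) = 0
G(N) = 0 (G(N) = 0*(-4 + N) = 0)
(-901*(d(34, -4) - G(24)) + M(2132))*(-4893430 + 1875305) = (-901*(34 - 1*0) + (-709 + 2132))*(-4893430 + 1875305) = (-901*(34 + 0) + 1423)*(-3018125) = (-901*34 + 1423)*(-3018125) = (-30634 + 1423)*(-3018125) = -29211*(-3018125) = 88162449375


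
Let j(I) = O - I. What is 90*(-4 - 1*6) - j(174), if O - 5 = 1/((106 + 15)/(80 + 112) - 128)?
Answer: -17876413/24455 ≈ -730.99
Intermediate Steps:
O = 122083/24455 (O = 5 + 1/((106 + 15)/(80 + 112) - 128) = 5 + 1/(121/192 - 128) = 5 + 1/(-24455/192) = 5 - 192/24455 = 122083/24455 ≈ 4.9921)
j(I) = 122083/24455 - I
90*(-4 - 1*6) - j(174) = 90*(-4 - 1*6) - (122083/24455 - 1*174) = 90*(-4 - 6) - (122083/24455 - 174) = 90*(-10) - 1*(-4133087/24455) = -900 + 4133087/24455 = -17876413/24455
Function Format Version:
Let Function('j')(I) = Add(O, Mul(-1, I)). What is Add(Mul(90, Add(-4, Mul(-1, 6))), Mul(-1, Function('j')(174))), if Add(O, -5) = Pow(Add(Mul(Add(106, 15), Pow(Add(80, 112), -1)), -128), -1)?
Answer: Rational(-17876413, 24455) ≈ -730.99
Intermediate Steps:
O = Rational(122083, 24455) (O = Add(5, Pow(Add(Mul(Add(106, 15), Pow(Add(80, 112), -1)), -128), -1)) = Add(5, Pow(Add(Mul(121, Pow(192, -1)), -128), -1)) = Add(5, Pow(Add(Mul(121, Rational(1, 192)), -128), -1)) = Add(5, Pow(Add(Rational(121, 192), -128), -1)) = Add(5, Pow(Rational(-24455, 192), -1)) = Add(5, Rational(-192, 24455)) = Rational(122083, 24455) ≈ 4.9921)
Function('j')(I) = Add(Rational(122083, 24455), Mul(-1, I))
Add(Mul(90, Add(-4, Mul(-1, 6))), Mul(-1, Function('j')(174))) = Add(Mul(90, Add(-4, Mul(-1, 6))), Mul(-1, Add(Rational(122083, 24455), Mul(-1, 174)))) = Add(Mul(90, Add(-4, -6)), Mul(-1, Add(Rational(122083, 24455), -174))) = Add(Mul(90, -10), Mul(-1, Rational(-4133087, 24455))) = Add(-900, Rational(4133087, 24455)) = Rational(-17876413, 24455)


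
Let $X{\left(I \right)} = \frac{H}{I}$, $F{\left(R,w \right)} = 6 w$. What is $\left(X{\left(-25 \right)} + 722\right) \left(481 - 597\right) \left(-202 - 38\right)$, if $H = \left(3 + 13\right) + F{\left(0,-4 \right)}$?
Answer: $\frac{100546944}{5} \approx 2.0109 \cdot 10^{7}$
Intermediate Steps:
$H = -8$ ($H = \left(3 + 13\right) + 6 \left(-4\right) = 16 - 24 = -8$)
$X{\left(I \right)} = - \frac{8}{I}$
$\left(X{\left(-25 \right)} + 722\right) \left(481 - 597\right) \left(-202 - 38\right) = \left(- \frac{8}{-25} + 722\right) \left(481 - 597\right) \left(-202 - 38\right) = \left(\left(-8\right) \left(- \frac{1}{25}\right) + 722\right) \left(\left(-116\right) \left(-240\right)\right) = \left(\frac{8}{25} + 722\right) 27840 = \frac{18058}{25} \cdot 27840 = \frac{100546944}{5}$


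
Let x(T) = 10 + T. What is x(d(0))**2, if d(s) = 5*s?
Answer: 100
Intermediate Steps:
x(d(0))**2 = (10 + 5*0)**2 = (10 + 0)**2 = 10**2 = 100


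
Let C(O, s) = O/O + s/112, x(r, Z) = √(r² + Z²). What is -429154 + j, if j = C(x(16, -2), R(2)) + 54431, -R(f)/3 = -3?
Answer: -41968855/112 ≈ -3.7472e+5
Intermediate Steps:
x(r, Z) = √(Z² + r²)
R(f) = 9 (R(f) = -3*(-3) = 9)
C(O, s) = 1 + s/112 (C(O, s) = 1 + s*(1/112) = 1 + s/112)
j = 6096393/112 (j = (1 + (1/112)*9) + 54431 = (1 + 9/112) + 54431 = 121/112 + 54431 = 6096393/112 ≈ 54432.)
-429154 + j = -429154 + 6096393/112 = -41968855/112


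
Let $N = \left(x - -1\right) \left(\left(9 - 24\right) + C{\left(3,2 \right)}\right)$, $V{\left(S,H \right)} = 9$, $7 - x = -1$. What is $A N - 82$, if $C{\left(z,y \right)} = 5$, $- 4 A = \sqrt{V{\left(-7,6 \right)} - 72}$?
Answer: $-82 + \frac{135 i \sqrt{7}}{2} \approx -82.0 + 178.59 i$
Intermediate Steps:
$x = 8$ ($x = 7 - -1 = 7 + 1 = 8$)
$A = - \frac{3 i \sqrt{7}}{4}$ ($A = - \frac{\sqrt{9 - 72}}{4} = - \frac{\sqrt{-63}}{4} = - \frac{3 i \sqrt{7}}{4} \approx - 1.9843 i$)
$N = -90$ ($N = \left(8 - -1\right) \left(\left(9 - 24\right) + 5\right) = \left(8 + 1\right) \left(-15 + 5\right) = 9 \left(-10\right) = -90$)
$A N - 82 = - \frac{3 i \sqrt{7}}{4} \left(-90\right) - 82 = \frac{135 i \sqrt{7}}{2} - 82 = -82 + \frac{135 i \sqrt{7}}{2}$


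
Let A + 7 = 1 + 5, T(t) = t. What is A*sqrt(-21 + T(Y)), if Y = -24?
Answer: -3*I*sqrt(5) ≈ -6.7082*I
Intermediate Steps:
A = -1 (A = -7 + (1 + 5) = -7 + 6 = -1)
A*sqrt(-21 + T(Y)) = -sqrt(-21 - 24) = -sqrt(-45) = -3*I*sqrt(5)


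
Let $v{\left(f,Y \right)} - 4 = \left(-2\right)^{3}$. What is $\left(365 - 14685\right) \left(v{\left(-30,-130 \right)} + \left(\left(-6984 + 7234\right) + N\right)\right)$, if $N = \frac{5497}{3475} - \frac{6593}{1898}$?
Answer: $- \frac{2305559997192}{659555} \approx -3.4956 \cdot 10^{6}$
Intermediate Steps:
$N = - \frac{12477369}{6595550}$ ($N = 5497 \cdot \frac{1}{3475} - \frac{6593}{1898} = \frac{5497}{3475} - \frac{6593}{1898} = - \frac{12477369}{6595550} \approx -1.8918$)
$v{\left(f,Y \right)} = -4$ ($v{\left(f,Y \right)} = 4 + \left(-2\right)^{3} = 4 - 8 = -4$)
$\left(365 - 14685\right) \left(v{\left(-30,-130 \right)} + \left(\left(-6984 + 7234\right) + N\right)\right) = \left(365 - 14685\right) \left(-4 + \left(\left(-6984 + 7234\right) - \frac{12477369}{6595550}\right)\right) = - 14320 \left(-4 + \left(250 - \frac{12477369}{6595550}\right)\right) = - 14320 \left(-4 + \frac{1636410131}{6595550}\right) = \left(-14320\right) \frac{1610027931}{6595550} = - \frac{2305559997192}{659555}$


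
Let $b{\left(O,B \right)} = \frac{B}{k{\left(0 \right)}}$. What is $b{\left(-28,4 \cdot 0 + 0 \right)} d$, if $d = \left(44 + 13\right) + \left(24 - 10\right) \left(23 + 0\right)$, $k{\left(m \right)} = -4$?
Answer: $0$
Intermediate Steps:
$b{\left(O,B \right)} = - \frac{B}{4}$ ($b{\left(O,B \right)} = \frac{B}{-4} = B \left(- \frac{1}{4}\right) = - \frac{B}{4}$)
$d = 379$ ($d = 57 + 14 \cdot 23 = 57 + 322 = 379$)
$b{\left(-28,4 \cdot 0 + 0 \right)} d = - \frac{4 \cdot 0 + 0}{4} \cdot 379 = - \frac{0 + 0}{4} \cdot 379 = \left(- \frac{1}{4}\right) 0 \cdot 379 = 0 \cdot 379 = 0$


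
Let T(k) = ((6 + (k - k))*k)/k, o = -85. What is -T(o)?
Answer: -6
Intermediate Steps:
T(k) = 6 (T(k) = ((6 + 0)*k)/k = (6*k)/k = 6)
-T(o) = -1*6 = -6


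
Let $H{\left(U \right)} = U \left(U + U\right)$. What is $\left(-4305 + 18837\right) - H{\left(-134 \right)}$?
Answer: $-21380$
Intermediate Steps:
$H{\left(U \right)} = 2 U^{2}$ ($H{\left(U \right)} = U 2 U = 2 U^{2}$)
$\left(-4305 + 18837\right) - H{\left(-134 \right)} = \left(-4305 + 18837\right) - 2 \left(-134\right)^{2} = 14532 - 2 \cdot 17956 = 14532 - 35912 = -21380$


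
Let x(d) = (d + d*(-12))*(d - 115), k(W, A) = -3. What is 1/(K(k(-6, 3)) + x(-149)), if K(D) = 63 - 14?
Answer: -1/432647 ≈ -2.3114e-6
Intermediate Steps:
K(D) = 49
x(d) = -11*d*(-115 + d) (x(d) = (d - 12*d)*(-115 + d) = (-11*d)*(-115 + d) = -11*d*(-115 + d))
1/(K(k(-6, 3)) + x(-149)) = 1/(49 + 11*(-149)*(115 - 1*(-149))) = 1/(49 + 11*(-149)*(115 + 149)) = 1/(49 + 11*(-149)*264) = 1/(49 - 432696) = 1/(-432647) = -1/432647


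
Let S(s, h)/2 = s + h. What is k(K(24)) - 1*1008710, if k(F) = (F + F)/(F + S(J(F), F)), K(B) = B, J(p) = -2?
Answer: -17148058/17 ≈ -1.0087e+6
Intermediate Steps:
S(s, h) = 2*h + 2*s (S(s, h) = 2*(s + h) = 2*(h + s) = 2*h + 2*s)
k(F) = 2*F/(-4 + 3*F) (k(F) = (F + F)/(F + (2*F + 2*(-2))) = (2*F)/(F + (2*F - 4)) = (2*F)/(F + (-4 + 2*F)) = (2*F)/(-4 + 3*F) = 2*F/(-4 + 3*F))
k(K(24)) - 1*1008710 = 2*24/(-4 + 3*24) - 1*1008710 = 2*24/(-4 + 72) - 1008710 = 2*24/68 - 1008710 = 2*24*(1/68) - 1008710 = 12/17 - 1008710 = -17148058/17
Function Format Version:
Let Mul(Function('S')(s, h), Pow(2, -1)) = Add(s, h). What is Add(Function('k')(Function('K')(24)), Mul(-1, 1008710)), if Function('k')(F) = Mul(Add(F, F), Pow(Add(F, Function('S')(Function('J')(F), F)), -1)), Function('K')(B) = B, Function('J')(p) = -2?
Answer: Rational(-17148058, 17) ≈ -1.0087e+6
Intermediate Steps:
Function('S')(s, h) = Add(Mul(2, h), Mul(2, s)) (Function('S')(s, h) = Mul(2, Add(s, h)) = Mul(2, Add(h, s)) = Add(Mul(2, h), Mul(2, s)))
Function('k')(F) = Mul(2, F, Pow(Add(-4, Mul(3, F)), -1)) (Function('k')(F) = Mul(Add(F, F), Pow(Add(F, Add(Mul(2, F), Mul(2, -2))), -1)) = Mul(Mul(2, F), Pow(Add(F, Add(Mul(2, F), -4)), -1)) = Mul(Mul(2, F), Pow(Add(F, Add(-4, Mul(2, F))), -1)) = Mul(Mul(2, F), Pow(Add(-4, Mul(3, F)), -1)) = Mul(2, F, Pow(Add(-4, Mul(3, F)), -1)))
Add(Function('k')(Function('K')(24)), Mul(-1, 1008710)) = Add(Mul(2, 24, Pow(Add(-4, Mul(3, 24)), -1)), Mul(-1, 1008710)) = Add(Mul(2, 24, Pow(Add(-4, 72), -1)), -1008710) = Add(Mul(2, 24, Pow(68, -1)), -1008710) = Add(Mul(2, 24, Rational(1, 68)), -1008710) = Add(Rational(12, 17), -1008710) = Rational(-17148058, 17)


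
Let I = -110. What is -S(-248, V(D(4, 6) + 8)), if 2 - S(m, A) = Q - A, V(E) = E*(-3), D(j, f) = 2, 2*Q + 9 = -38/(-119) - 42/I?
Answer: 156102/6545 ≈ 23.851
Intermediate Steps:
Q = -27158/6545 (Q = -9/2 + (-38/(-119) - 42/(-110))/2 = -9/2 + (-38*(-1/119) - 42*(-1/110))/2 = -9/2 + (38/119 + 21/55)/2 = -9/2 + (1/2)*(4589/6545) = -9/2 + 4589/13090 = -27158/6545 ≈ -4.1494)
V(E) = -3*E
S(m, A) = 40248/6545 + A (S(m, A) = 2 - (-27158/6545 - A) = 2 + (27158/6545 + A) = 40248/6545 + A)
-S(-248, V(D(4, 6) + 8)) = -(40248/6545 - 3*(2 + 8)) = -(40248/6545 - 3*10) = -(40248/6545 - 30) = -1*(-156102/6545) = 156102/6545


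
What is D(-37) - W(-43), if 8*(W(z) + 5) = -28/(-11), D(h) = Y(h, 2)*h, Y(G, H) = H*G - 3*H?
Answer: 65223/22 ≈ 2964.7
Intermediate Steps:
Y(G, H) = -3*H + G*H (Y(G, H) = G*H - 3*H = -3*H + G*H)
D(h) = h*(-6 + 2*h) (D(h) = (2*(-3 + h))*h = (-6 + 2*h)*h = h*(-6 + 2*h))
W(z) = -103/22 (W(z) = -5 + (-28/(-11))/8 = -5 + (-28*(-1/11))/8 = -5 + (1/8)*(28/11) = -5 + 7/22 = -103/22)
D(-37) - W(-43) = 2*(-37)*(-3 - 37) - 1*(-103/22) = 2*(-37)*(-40) + 103/22 = 2960 + 103/22 = 65223/22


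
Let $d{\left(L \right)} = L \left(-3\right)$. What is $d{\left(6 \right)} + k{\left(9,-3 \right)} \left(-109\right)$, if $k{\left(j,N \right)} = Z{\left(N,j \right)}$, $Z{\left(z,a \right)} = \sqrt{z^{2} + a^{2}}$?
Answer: $-18 - 327 \sqrt{10} \approx -1052.1$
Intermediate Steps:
$d{\left(L \right)} = - 3 L$
$Z{\left(z,a \right)} = \sqrt{a^{2} + z^{2}}$
$k{\left(j,N \right)} = \sqrt{N^{2} + j^{2}}$ ($k{\left(j,N \right)} = \sqrt{j^{2} + N^{2}} = \sqrt{N^{2} + j^{2}}$)
$d{\left(6 \right)} + k{\left(9,-3 \right)} \left(-109\right) = \left(-3\right) 6 + \sqrt{\left(-3\right)^{2} + 9^{2}} \left(-109\right) = -18 + \sqrt{9 + 81} \left(-109\right) = -18 + \sqrt{90} \left(-109\right) = -18 + 3 \sqrt{10} \left(-109\right) = -18 - 327 \sqrt{10}$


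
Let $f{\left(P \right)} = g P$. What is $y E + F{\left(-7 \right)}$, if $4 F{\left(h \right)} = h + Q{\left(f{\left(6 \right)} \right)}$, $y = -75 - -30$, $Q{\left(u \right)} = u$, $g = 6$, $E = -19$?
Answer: $\frac{3449}{4} \approx 862.25$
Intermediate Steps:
$f{\left(P \right)} = 6 P$
$y = -45$ ($y = -75 + 30 = -45$)
$F{\left(h \right)} = 9 + \frac{h}{4}$ ($F{\left(h \right)} = \frac{h + 6 \cdot 6}{4} = \frac{h + 36}{4} = \frac{36 + h}{4} = 9 + \frac{h}{4}$)
$y E + F{\left(-7 \right)} = \left(-45\right) \left(-19\right) + \left(9 + \frac{1}{4} \left(-7\right)\right) = 855 + \left(9 - \frac{7}{4}\right) = 855 + \frac{29}{4} = \frac{3449}{4}$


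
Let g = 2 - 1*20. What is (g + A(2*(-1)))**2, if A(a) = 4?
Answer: 196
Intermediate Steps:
g = -18 (g = 2 - 20 = -18)
(g + A(2*(-1)))**2 = (-18 + 4)**2 = (-14)**2 = 196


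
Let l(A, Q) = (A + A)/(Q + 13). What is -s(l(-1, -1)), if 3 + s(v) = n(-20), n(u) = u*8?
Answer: 163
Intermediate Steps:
l(A, Q) = 2*A/(13 + Q) (l(A, Q) = (2*A)/(13 + Q) = 2*A/(13 + Q))
n(u) = 8*u
s(v) = -163 (s(v) = -3 + 8*(-20) = -3 - 160 = -163)
-s(l(-1, -1)) = -1*(-163) = 163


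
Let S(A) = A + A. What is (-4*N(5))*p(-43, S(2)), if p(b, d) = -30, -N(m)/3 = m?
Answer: -1800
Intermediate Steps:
S(A) = 2*A
N(m) = -3*m
(-4*N(5))*p(-43, S(2)) = -(-12)*5*(-30) = -4*(-15)*(-30) = 60*(-30) = -1800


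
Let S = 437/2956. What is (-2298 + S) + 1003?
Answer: -3827583/2956 ≈ -1294.9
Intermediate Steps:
S = 437/2956 (S = 437*(1/2956) = 437/2956 ≈ 0.14784)
(-2298 + S) + 1003 = (-2298 + 437/2956) + 1003 = -6792451/2956 + 1003 = -3827583/2956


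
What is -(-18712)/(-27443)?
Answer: -18712/27443 ≈ -0.68185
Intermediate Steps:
-(-18712)/(-27443) = -(-18712)*(-1)/27443 = -1*18712/27443 = -18712/27443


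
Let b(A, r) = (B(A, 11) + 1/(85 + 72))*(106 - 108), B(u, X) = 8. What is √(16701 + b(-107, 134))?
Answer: √411268251/157 ≈ 129.17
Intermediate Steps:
b(A, r) = -2514/157 (b(A, r) = (8 + 1/(85 + 72))*(106 - 108) = (8 + 1/157)*(-2) = (1257/157)*(-2) = -2514/157)
√(16701 + b(-107, 134)) = √(16701 - 2514/157) = √(2619543/157) = √411268251/157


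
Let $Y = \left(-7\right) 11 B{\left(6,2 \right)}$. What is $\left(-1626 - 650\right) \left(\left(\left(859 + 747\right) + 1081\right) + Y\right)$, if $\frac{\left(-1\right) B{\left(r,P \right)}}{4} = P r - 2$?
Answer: $-13125692$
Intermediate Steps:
$B{\left(r,P \right)} = 8 - 4 P r$ ($B{\left(r,P \right)} = - 4 \left(P r - 2\right) = - 4 \left(-2 + P r\right) = 8 - 4 P r$)
$Y = 3080$ ($Y = \left(-7\right) 11 \left(8 - 8 \cdot 6\right) = - 77 \left(8 - 48\right) = \left(-77\right) \left(-40\right) = 3080$)
$\left(-1626 - 650\right) \left(\left(\left(859 + 747\right) + 1081\right) + Y\right) = \left(-1626 - 650\right) \left(\left(\left(859 + 747\right) + 1081\right) + 3080\right) = \left(-1626 - 650\right) \left(\left(1606 + 1081\right) + 3080\right) = \left(-1626 - 650\right) \left(2687 + 3080\right) = \left(-2276\right) 5767 = -13125692$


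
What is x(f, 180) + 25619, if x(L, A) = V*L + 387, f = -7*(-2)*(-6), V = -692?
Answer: 84134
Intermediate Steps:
f = -84 (f = 14*(-6) = -84)
x(L, A) = 387 - 692*L (x(L, A) = -692*L + 387 = 387 - 692*L)
x(f, 180) + 25619 = (387 - 692*(-84)) + 25619 = (387 + 58128) + 25619 = 58515 + 25619 = 84134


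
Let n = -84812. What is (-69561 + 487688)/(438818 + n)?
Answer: 418127/354006 ≈ 1.1811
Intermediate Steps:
(-69561 + 487688)/(438818 + n) = (-69561 + 487688)/(438818 - 84812) = 418127/354006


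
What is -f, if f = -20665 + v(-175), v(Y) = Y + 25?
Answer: 20815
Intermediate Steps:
v(Y) = 25 + Y
f = -20815 (f = -20665 + (25 - 175) = -20665 - 150 = -20815)
-f = -1*(-20815) = 20815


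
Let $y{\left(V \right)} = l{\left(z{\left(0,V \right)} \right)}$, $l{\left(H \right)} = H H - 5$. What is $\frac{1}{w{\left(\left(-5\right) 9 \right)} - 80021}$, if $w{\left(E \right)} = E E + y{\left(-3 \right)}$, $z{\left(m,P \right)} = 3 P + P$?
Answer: $- \frac{1}{77857} \approx -1.2844 \cdot 10^{-5}$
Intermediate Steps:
$z{\left(m,P \right)} = 4 P$
$l{\left(H \right)} = -5 + H^{2}$ ($l{\left(H \right)} = H^{2} - 5 = -5 + H^{2}$)
$y{\left(V \right)} = -5 + 16 V^{2}$ ($y{\left(V \right)} = -5 + \left(4 V\right)^{2} = -5 + 16 V^{2}$)
$w{\left(E \right)} = 139 + E^{2}$ ($w{\left(E \right)} = E E - \left(5 - 16 \left(-3\right)^{2}\right) = E^{2} + \left(-5 + 16 \cdot 9\right) = E^{2} + \left(-5 + 144\right) = E^{2} + 139 = 139 + E^{2}$)
$\frac{1}{w{\left(\left(-5\right) 9 \right)} - 80021} = \frac{1}{\left(139 + \left(\left(-5\right) 9\right)^{2}\right) - 80021} = \frac{1}{\left(139 + \left(-45\right)^{2}\right) - 80021} = \frac{1}{\left(139 + 2025\right) - 80021} = \frac{1}{2164 - 80021} = \frac{1}{-77857} = - \frac{1}{77857}$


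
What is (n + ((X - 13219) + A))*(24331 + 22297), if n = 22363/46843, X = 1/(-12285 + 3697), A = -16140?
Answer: -137675839062431435/100571921 ≈ -1.3689e+9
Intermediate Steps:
X = -1/8588 (X = 1/(-8588) = -1/8588 ≈ -0.00011644)
n = 22363/46843 (n = 22363*(1/46843) = 22363/46843 ≈ 0.47740)
(n + ((X - 13219) + A))*(24331 + 22297) = (22363/46843 + ((-1/8588 - 13219) - 16140))*(24331 + 22297) = (22363/46843 + (-113524773/8588 - 16140))*46628 = (22363/46843 - 252135093/8588)*46628 = -11810572107955/402287684*46628 = -137675839062431435/100571921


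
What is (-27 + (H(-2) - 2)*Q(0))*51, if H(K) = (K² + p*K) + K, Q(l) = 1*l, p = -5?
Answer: -1377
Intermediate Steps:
Q(l) = l
H(K) = K² - 4*K (H(K) = (K² - 5*K) + K = K² - 4*K)
(-27 + (H(-2) - 2)*Q(0))*51 = (-27 + (-2*(-4 - 2) - 2)*0)*51 = (-27 + (-2*(-6) - 2)*0)*51 = (-27 + (12 - 2)*0)*51 = (-27 + 10*0)*51 = (-27 + 0)*51 = -27*51 = -1377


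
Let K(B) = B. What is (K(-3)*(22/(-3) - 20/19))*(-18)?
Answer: -8604/19 ≈ -452.84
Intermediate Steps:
(K(-3)*(22/(-3) - 20/19))*(-18) = -3*(22/(-3) - 20/19)*(-18) = -3*(22*(-⅓) - 20*1/19)*(-18) = -3*(-22/3 - 20/19)*(-18) = -3*(-478/57)*(-18) = (478/19)*(-18) = -8604/19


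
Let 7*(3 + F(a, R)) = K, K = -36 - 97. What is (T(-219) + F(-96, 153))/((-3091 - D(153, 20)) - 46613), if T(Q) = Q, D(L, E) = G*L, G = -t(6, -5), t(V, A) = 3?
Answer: 241/49245 ≈ 0.0048939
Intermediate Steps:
K = -133
G = -3 (G = -1*3 = -3)
F(a, R) = -22 (F(a, R) = -3 + (⅐)*(-133) = -3 - 19 = -22)
D(L, E) = -3*L
(T(-219) + F(-96, 153))/((-3091 - D(153, 20)) - 46613) = (-219 - 22)/((-3091 - (-3)*153) - 46613) = -241/((-3091 - 1*(-459)) - 46613) = -241/((-3091 + 459) - 46613) = -241/(-2632 - 46613) = -241/(-49245) = -241*(-1/49245) = 241/49245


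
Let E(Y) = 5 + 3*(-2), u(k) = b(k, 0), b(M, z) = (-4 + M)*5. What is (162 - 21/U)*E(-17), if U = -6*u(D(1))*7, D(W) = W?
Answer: -4859/30 ≈ -161.97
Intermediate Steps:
b(M, z) = -20 + 5*M
u(k) = -20 + 5*k
U = 630 (U = -6*(-20 + 5*1)*7 = -6*(-20 + 5)*7 = -6*(-15)*7 = 90*7 = 630)
E(Y) = -1 (E(Y) = 5 - 6 = -1)
(162 - 21/U)*E(-17) = (162 - 21/630)*(-1) = (162 - 21*1/630)*(-1) = (162 - 1/30)*(-1) = (4859/30)*(-1) = -4859/30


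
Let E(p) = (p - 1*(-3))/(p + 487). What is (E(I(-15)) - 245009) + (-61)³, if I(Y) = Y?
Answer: -55694823/118 ≈ -4.7199e+5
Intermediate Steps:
E(p) = (3 + p)/(487 + p) (E(p) = (p + 3)/(487 + p) = (3 + p)/(487 + p))
(E(I(-15)) - 245009) + (-61)³ = ((3 - 15)/(487 - 15) - 245009) + (-61)³ = (-12/472 - 245009) - 226981 = ((1/472)*(-12) - 245009) - 226981 = (-3/118 - 245009) - 226981 = -28911065/118 - 226981 = -55694823/118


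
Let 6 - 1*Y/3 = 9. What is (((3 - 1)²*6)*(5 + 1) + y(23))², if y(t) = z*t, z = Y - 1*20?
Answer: 273529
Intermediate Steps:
Y = -9 (Y = 18 - 3*9 = 18 - 27 = -9)
z = -29 (z = -9 - 1*20 = -9 - 20 = -29)
y(t) = -29*t
(((3 - 1)²*6)*(5 + 1) + y(23))² = (((3 - 1)²*6)*(5 + 1) - 29*23)² = ((2²*6)*6 - 667)² = ((4*6)*6 - 667)² = (24*6 - 667)² = (144 - 667)² = (-523)² = 273529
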